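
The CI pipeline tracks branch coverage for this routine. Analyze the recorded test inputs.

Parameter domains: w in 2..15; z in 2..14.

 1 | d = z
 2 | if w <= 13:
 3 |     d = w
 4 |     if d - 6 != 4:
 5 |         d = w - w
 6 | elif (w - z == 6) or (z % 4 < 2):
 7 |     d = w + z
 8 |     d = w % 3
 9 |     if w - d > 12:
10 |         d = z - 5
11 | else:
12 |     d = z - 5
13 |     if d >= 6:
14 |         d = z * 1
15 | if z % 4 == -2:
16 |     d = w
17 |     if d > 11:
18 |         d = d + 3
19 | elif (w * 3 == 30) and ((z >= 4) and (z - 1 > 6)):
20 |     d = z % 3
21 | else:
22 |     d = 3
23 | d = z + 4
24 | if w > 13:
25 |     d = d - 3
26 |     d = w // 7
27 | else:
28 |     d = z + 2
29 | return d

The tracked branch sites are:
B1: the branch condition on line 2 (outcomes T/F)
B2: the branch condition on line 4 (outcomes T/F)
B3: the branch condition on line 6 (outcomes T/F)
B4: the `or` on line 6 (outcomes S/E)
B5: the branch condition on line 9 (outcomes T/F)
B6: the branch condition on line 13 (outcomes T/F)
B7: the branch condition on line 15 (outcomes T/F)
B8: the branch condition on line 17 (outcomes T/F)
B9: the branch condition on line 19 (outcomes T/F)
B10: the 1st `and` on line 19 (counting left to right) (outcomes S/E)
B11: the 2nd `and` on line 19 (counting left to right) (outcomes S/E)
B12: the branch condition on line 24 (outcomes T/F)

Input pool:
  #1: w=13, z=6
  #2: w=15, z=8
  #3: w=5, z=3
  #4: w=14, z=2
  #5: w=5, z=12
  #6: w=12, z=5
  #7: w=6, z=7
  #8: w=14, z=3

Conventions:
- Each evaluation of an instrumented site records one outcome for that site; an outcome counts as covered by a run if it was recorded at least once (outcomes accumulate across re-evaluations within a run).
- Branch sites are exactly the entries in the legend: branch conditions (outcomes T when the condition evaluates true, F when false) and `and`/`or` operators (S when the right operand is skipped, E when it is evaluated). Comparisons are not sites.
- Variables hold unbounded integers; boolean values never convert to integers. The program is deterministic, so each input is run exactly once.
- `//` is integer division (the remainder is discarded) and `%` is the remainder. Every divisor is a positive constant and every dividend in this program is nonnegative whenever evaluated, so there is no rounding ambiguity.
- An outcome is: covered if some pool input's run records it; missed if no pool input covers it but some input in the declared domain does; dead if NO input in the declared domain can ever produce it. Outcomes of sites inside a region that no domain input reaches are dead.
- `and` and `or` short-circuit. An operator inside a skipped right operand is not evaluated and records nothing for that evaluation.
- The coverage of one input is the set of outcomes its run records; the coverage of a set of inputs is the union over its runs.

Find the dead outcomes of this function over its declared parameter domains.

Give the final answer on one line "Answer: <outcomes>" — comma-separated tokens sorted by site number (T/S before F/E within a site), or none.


sweeping the full domain (182 inputs) for each outcome:
  B7=T: never recorded by any domain input -> dead
  B8=T: never recorded by any domain input -> dead
  B8=F: never recorded by any domain input -> dead
  reachable outcomes have witnesses, e.g. B1=T (e.g. w=2, z=2), B1=F (e.g. w=14, z=2), B2=T (e.g. w=2, z=2), B2=F (e.g. w=10, z=2)
Answer: B7=T, B8=T, B8=F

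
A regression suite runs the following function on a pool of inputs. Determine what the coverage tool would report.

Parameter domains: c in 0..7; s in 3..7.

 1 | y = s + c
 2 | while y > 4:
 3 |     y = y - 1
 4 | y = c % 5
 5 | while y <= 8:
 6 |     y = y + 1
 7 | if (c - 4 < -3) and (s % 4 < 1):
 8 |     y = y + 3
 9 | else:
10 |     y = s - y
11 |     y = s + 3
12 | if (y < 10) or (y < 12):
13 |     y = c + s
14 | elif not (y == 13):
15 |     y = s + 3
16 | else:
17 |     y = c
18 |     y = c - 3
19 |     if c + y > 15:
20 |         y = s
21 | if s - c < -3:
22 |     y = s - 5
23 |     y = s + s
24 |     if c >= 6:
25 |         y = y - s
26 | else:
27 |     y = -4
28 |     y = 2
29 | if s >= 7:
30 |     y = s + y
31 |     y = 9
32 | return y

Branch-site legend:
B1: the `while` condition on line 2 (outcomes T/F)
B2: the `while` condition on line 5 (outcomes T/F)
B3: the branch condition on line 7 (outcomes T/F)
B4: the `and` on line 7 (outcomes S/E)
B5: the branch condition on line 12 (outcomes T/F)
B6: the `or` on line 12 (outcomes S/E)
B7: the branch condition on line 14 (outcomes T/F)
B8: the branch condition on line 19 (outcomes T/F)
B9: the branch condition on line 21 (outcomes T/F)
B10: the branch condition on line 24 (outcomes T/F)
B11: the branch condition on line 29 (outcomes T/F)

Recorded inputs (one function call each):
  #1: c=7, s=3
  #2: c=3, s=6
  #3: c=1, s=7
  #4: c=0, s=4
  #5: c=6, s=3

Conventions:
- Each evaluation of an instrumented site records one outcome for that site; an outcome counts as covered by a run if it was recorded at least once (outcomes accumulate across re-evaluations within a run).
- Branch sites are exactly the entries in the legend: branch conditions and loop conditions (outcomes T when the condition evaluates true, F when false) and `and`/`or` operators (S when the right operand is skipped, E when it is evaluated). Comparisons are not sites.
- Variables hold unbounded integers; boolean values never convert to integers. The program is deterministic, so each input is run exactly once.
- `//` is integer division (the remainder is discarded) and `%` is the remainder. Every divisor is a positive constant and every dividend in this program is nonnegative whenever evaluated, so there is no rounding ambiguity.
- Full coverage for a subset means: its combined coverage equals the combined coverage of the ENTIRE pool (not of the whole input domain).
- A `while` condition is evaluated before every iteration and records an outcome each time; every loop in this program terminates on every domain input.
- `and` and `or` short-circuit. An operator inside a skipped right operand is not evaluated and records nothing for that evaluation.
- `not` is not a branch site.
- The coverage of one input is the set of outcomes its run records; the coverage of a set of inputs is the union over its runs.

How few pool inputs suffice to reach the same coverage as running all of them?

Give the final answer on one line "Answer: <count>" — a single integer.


test 1 (c=7, s=3) hits B1=T, B1=F, B2=T, B2=F, B3=F, B4=S, B5=T, B6=S, B9=T, B10=T, B11=F
test 2 (c=3, s=6) hits B1=T, B1=F, B2=T, B2=F, B3=F, B4=S, B5=T, B6=S, B9=F, B11=F
test 3 (c=1, s=7) hits B1=T, B1=F, B2=T, B2=F, B3=F, B4=S, B5=T, B6=E, B9=F, B11=T
test 4 (c=0, s=4) hits B1=F, B2=T, B2=F, B3=T, B4=E, B5=F, B6=E, B7=T, B9=F, B11=F
test 5 (c=6, s=3) hits B1=T, B1=F, B2=T, B2=F, B3=F, B4=S, B5=T, B6=S, B9=F, B11=F
the full pool covers 18 outcomes: B1=T, B1=F, B2=T, B2=F, B3=T, B3=F, B4=S, B4=E, B5=T, B5=F, B6=S, B6=E, B7=T, B9=T, B9=F, B10=T, B11=T, B11=F
every size-1 subset falls short of the 18 outcomes (best: 11/18)
every size-2 subset falls short of the 18 outcomes (best: 17/18)
the canonical winner is {1, 3, 4}: size 3, full 18-outcome coverage, earliest index list among size-3 covers
Answer: 3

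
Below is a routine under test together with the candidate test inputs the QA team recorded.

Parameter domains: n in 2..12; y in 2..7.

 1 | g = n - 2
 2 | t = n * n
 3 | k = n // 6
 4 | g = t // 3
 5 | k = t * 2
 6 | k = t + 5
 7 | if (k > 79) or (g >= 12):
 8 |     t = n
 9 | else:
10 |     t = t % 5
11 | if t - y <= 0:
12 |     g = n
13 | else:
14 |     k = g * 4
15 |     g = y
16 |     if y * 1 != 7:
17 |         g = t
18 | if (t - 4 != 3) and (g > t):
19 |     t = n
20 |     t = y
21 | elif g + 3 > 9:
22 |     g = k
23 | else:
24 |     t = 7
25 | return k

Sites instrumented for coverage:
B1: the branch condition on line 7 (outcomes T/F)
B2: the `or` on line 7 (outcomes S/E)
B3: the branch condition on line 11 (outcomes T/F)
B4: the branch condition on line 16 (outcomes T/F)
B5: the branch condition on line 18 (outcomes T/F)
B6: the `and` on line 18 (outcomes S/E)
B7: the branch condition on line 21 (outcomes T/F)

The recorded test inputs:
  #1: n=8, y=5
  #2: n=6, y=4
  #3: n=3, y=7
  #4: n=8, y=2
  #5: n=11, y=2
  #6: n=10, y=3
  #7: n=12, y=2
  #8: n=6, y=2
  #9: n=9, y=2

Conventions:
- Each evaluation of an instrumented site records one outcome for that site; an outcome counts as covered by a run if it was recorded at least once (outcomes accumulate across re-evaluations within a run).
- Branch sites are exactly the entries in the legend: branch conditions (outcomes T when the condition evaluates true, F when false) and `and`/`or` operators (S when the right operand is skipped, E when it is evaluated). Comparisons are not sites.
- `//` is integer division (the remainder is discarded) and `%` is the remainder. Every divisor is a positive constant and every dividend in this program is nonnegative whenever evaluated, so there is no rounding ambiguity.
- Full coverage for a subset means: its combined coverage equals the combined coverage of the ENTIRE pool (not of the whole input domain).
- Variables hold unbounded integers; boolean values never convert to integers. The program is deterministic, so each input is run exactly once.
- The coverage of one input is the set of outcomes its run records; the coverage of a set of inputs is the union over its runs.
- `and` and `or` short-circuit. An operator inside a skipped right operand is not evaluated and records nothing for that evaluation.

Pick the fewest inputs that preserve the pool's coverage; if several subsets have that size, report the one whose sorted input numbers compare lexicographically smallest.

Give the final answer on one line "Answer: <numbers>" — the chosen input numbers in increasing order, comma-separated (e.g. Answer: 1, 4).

#1 (n=8, y=5) -> covered: B1=T, B2=E, B3=F, B4=T, B5=F, B6=E, B7=T
#2 (n=6, y=4) -> covered: B1=T, B2=E, B3=F, B4=T, B5=F, B6=E, B7=F
#3 (n=3, y=7) -> covered: B1=F, B2=E, B3=T, B5=F, B6=E, B7=F
#4 (n=8, y=2) -> covered: B1=T, B2=E, B3=F, B4=T, B5=F, B6=E, B7=T
#5 (n=11, y=2) -> covered: B1=T, B2=S, B3=F, B4=T, B5=F, B6=E, B7=T
#6 (n=10, y=3) -> covered: B1=T, B2=S, B3=F, B4=T, B5=F, B6=E, B7=T
#7 (n=12, y=2) -> covered: B1=T, B2=S, B3=F, B4=T, B5=F, B6=E, B7=T
#8 (n=6, y=2) -> covered: B1=T, B2=E, B3=F, B4=T, B5=F, B6=E, B7=F
#9 (n=9, y=2) -> covered: B1=T, B2=S, B3=F, B4=T, B5=F, B6=E, B7=T
union over all inputs: B1=T, B1=F, B2=S, B2=E, B3=T, B3=F, B4=T, B5=F, B6=E, B7=T, B7=F (11 outcomes)
every size-1 subset falls short of the 11 outcomes (best: 7/11)
inputs {3, 5} (size 2) cover everything; no size-2 subset with a lexicographically smaller index list covers all 11

Answer: 3, 5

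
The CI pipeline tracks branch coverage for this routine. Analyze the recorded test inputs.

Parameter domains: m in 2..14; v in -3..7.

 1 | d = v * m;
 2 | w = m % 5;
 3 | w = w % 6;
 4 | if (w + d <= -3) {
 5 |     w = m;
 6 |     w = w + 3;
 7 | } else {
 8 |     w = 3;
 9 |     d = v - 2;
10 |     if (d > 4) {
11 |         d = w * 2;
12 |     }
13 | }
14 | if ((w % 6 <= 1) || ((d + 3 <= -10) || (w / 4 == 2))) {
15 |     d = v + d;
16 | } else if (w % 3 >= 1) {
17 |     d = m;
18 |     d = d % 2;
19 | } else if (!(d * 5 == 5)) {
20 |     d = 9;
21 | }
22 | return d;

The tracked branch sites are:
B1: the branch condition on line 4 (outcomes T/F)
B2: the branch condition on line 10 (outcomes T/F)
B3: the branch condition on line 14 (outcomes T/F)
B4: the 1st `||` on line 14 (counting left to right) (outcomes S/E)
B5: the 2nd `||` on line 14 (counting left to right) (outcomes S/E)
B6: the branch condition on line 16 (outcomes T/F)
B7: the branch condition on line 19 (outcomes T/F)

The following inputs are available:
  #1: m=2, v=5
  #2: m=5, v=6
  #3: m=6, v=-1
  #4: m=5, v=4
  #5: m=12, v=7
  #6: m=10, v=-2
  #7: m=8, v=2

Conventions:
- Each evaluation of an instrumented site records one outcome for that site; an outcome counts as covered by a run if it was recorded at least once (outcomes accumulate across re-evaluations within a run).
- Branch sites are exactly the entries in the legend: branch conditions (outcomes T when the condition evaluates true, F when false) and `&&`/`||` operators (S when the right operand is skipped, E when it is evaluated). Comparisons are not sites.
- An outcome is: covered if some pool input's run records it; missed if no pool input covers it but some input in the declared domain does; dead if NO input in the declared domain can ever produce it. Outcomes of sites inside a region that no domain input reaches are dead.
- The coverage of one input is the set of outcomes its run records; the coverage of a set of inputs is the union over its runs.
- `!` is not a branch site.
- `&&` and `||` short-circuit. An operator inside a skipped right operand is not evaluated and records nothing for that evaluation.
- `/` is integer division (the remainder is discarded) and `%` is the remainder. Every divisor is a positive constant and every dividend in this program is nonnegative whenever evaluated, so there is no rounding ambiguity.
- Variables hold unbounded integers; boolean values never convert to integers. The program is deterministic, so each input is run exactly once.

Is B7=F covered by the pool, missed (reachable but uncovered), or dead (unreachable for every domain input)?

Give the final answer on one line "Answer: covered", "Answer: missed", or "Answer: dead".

no pool input records B7=F
but domain input (m=2, v=3) does record it -> reachable, so missed

Answer: missed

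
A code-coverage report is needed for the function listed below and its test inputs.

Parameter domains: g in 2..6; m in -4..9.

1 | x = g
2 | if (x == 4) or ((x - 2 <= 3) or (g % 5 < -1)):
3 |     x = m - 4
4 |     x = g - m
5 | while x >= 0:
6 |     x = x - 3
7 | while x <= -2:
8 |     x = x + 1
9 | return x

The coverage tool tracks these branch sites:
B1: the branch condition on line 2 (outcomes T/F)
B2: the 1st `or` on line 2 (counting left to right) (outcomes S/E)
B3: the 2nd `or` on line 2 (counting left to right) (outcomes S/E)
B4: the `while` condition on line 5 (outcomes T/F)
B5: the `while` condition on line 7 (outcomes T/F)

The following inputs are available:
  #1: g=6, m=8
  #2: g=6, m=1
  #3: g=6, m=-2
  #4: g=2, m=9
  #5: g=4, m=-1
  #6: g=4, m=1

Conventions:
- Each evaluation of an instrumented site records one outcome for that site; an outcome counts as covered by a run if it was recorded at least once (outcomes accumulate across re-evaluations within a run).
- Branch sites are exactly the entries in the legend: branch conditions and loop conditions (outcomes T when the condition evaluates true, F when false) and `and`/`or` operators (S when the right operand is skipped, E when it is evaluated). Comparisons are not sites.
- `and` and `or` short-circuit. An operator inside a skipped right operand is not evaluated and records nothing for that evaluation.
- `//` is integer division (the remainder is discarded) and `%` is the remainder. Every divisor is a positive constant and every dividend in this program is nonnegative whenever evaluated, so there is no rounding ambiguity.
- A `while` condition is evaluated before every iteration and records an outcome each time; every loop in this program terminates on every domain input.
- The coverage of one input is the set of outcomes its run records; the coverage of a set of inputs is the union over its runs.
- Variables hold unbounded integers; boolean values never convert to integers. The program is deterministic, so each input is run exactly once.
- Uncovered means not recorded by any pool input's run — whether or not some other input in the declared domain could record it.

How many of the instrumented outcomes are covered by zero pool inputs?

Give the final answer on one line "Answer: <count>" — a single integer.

run #1 (g=6, m=8) runs B2->E, B3->E, B1->F, B4->T, B4->T, B4->T, B4->F, B5->T, B5->T, B5->F; records B1=F, B2=E, B3=E, B4=T, B4=F, B5=T, B5=F
run #2 (g=6, m=1) runs B2->E, B3->E, B1->F, B4->T, B4->T, B4->T, B4->F, B5->T, B5->T, B5->F; records B1=F, B2=E, B3=E, B4=T, B4=F, B5=T, B5=F
run #3 (g=6, m=-2) runs B2->E, B3->E, B1->F, B4->T, B4->T, B4->T, B4->F, B5->T, B5->T, B5->F; records B1=F, B2=E, B3=E, B4=T, B4=F, B5=T, B5=F
run #4 (g=2, m=9) runs B2->E, B3->S, B1->T, B4->F, B5->T, B5->T, B5->T, B5->T, B5->T, B5->T, B5->F; records B1=T, B2=E, B3=S, B4=F, B5=T, B5=F
run #5 (g=4, m=-1) runs B2->S, B1->T, B4->T, B4->T, B4->F, B5->F; records B1=T, B2=S, B4=T, B4=F, B5=F
run #6 (g=4, m=1) runs B2->S, B1->T, B4->T, B4->T, B4->F, B5->T, B5->T, B5->F; records B1=T, B2=S, B4=T, B4=F, B5=T, B5=F
union over the pool: B1=T, B1=F, B2=S, B2=E, B3=S, B3=E, B4=T, B4=F, B5=T, B5=F
uncovered (0 of 10): none

Answer: 0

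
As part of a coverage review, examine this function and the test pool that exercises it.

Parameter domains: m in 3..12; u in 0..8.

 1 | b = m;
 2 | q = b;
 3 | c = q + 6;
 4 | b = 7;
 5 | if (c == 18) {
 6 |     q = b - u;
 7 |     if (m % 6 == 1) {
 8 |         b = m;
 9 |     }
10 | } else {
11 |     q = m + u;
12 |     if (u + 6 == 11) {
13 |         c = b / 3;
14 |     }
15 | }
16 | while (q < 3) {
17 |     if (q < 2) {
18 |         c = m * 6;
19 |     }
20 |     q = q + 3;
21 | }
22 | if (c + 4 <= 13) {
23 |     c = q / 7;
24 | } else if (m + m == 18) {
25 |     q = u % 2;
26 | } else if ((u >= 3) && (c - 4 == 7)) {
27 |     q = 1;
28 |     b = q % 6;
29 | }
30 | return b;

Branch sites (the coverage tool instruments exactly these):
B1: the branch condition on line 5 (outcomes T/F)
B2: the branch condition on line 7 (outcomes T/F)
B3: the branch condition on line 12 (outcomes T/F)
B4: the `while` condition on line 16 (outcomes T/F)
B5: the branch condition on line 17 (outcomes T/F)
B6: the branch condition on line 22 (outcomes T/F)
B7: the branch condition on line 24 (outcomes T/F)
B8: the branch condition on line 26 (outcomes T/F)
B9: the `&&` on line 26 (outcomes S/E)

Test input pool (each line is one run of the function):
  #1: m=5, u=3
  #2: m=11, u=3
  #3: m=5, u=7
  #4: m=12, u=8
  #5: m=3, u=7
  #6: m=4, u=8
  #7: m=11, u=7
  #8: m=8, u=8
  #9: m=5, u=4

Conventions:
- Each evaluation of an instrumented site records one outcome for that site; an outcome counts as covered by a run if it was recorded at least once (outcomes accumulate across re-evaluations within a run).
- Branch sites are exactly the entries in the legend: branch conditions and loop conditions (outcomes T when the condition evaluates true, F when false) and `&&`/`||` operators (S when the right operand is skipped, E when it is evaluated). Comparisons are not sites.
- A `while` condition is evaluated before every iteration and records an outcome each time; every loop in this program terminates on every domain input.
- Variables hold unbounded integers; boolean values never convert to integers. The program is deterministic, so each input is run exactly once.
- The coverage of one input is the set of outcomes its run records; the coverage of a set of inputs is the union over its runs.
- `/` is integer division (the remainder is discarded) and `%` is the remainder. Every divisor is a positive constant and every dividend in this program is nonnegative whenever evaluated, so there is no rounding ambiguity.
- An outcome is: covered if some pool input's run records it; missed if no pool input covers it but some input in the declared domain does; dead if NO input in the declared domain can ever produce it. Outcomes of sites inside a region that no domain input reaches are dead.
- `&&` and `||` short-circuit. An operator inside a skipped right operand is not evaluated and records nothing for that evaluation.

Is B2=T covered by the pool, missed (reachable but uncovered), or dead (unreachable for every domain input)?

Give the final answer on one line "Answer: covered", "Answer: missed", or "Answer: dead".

no pool input records B2=T
checking all 90 inputs in the declared domain: B2=T is never recorded -> dead

Answer: dead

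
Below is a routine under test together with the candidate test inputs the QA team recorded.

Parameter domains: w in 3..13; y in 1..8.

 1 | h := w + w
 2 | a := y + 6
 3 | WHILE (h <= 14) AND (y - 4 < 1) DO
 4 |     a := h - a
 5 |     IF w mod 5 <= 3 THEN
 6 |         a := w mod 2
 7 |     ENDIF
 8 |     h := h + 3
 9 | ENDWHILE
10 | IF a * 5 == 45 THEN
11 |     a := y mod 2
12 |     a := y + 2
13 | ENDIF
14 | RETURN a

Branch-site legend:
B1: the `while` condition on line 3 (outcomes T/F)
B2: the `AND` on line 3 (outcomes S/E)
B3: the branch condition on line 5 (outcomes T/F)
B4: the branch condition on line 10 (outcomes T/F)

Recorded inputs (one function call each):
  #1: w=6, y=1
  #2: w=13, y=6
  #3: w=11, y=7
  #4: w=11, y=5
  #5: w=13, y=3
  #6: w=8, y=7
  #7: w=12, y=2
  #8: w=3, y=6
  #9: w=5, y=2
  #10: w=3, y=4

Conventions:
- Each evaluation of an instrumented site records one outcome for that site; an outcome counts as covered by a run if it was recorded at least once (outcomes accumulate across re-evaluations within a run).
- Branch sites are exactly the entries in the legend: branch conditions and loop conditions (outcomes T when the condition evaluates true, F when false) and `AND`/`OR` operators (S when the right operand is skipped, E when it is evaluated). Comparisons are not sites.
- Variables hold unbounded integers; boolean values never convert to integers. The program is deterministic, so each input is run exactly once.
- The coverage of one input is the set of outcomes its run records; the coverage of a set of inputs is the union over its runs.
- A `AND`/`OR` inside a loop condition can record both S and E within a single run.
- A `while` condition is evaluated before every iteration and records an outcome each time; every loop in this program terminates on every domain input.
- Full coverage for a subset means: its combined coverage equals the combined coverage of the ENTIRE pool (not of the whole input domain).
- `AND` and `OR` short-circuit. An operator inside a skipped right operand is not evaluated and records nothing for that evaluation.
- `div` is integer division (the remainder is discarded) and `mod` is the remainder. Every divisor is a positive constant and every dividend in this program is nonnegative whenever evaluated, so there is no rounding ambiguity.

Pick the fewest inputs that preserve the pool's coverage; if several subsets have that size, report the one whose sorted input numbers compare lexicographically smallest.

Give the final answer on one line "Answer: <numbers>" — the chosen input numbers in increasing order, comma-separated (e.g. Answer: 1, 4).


test 1 (w=6, y=1) fires B2->E, B1->T, B3->T, B2->S, B1->F, B4->F; hits B1=T, B1=F, B2=S, B2=E, B3=T, B4=F
test 2 (w=13, y=6) fires B2->S, B1->F, B4->F; hits B1=F, B2=S, B4=F
test 3 (w=11, y=7) fires B2->S, B1->F, B4->F; hits B1=F, B2=S, B4=F
test 4 (w=11, y=5) fires B2->S, B1->F, B4->F; hits B1=F, B2=S, B4=F
test 5 (w=13, y=3) fires B2->S, B1->F, B4->T; hits B1=F, B2=S, B4=T
test 6 (w=8, y=7) fires B2->S, B1->F, B4->F; hits B1=F, B2=S, B4=F
test 7 (w=12, y=2) fires B2->S, B1->F, B4->F; hits B1=F, B2=S, B4=F
test 8 (w=3, y=6) fires B2->E, B1->F, B4->F; hits B1=F, B2=E, B4=F
test 9 (w=5, y=2) fires B2->E, B1->T, B3->T, B2->E, B1->T, B3->T, B2->S, B1->F, B4->F; hits B1=T, B1=F, B2=S, B2=E, B3=T, B4=F
test 10 (w=3, y=4) fires B2->E, B1->T, B3->T, B2->E, B1->T, B3->T, B2->E, B1->T, B3->T, B2->S, B1->F, B4->F; hits B1=T, B1=F, B2=S, B2=E, B3=T, B4=F
together the pool reaches 7 outcomes: B1=T, B1=F, B2=S, B2=E, B3=T, B4=T, B4=F
checked all size-1 subsets: none covers 7 outcomes (max 6/7)
the canonical winner is {1, 5}: size 2, full 7-outcome coverage, earliest index list among size-2 covers
Answer: 1, 5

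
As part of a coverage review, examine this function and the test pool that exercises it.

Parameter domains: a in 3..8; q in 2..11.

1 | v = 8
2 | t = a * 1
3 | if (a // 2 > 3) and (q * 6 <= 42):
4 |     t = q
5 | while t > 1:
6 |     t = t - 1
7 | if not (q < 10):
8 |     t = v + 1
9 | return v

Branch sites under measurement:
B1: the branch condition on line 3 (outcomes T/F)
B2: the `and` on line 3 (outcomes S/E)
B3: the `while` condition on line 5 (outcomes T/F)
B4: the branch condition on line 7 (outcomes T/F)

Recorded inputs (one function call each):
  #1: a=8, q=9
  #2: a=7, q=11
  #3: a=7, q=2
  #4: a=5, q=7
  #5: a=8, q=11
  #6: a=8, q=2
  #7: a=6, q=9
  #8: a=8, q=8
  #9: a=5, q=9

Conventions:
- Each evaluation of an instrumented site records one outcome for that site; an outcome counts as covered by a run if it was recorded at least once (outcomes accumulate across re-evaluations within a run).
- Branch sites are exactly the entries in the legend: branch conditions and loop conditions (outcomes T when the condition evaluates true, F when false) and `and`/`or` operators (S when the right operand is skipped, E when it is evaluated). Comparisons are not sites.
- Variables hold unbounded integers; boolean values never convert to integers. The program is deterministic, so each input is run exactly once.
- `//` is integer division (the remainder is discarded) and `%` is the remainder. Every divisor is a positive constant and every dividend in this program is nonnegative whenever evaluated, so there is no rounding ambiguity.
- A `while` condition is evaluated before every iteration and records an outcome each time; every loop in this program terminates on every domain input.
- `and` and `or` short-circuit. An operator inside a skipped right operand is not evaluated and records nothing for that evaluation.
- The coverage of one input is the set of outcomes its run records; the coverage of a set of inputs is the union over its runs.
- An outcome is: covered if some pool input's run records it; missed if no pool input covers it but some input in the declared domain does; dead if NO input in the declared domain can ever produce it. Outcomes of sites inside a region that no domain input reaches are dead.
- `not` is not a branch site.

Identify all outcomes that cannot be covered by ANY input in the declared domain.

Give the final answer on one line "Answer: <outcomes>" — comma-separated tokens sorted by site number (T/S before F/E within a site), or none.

checking every outcome against all 60 domain inputs:
  reachable outcomes have witnesses, e.g. B1=T (e.g. a=8, q=2), B1=F (e.g. a=3, q=2), B2=S (e.g. a=3, q=2), B2=E (e.g. a=8, q=2)

Answer: none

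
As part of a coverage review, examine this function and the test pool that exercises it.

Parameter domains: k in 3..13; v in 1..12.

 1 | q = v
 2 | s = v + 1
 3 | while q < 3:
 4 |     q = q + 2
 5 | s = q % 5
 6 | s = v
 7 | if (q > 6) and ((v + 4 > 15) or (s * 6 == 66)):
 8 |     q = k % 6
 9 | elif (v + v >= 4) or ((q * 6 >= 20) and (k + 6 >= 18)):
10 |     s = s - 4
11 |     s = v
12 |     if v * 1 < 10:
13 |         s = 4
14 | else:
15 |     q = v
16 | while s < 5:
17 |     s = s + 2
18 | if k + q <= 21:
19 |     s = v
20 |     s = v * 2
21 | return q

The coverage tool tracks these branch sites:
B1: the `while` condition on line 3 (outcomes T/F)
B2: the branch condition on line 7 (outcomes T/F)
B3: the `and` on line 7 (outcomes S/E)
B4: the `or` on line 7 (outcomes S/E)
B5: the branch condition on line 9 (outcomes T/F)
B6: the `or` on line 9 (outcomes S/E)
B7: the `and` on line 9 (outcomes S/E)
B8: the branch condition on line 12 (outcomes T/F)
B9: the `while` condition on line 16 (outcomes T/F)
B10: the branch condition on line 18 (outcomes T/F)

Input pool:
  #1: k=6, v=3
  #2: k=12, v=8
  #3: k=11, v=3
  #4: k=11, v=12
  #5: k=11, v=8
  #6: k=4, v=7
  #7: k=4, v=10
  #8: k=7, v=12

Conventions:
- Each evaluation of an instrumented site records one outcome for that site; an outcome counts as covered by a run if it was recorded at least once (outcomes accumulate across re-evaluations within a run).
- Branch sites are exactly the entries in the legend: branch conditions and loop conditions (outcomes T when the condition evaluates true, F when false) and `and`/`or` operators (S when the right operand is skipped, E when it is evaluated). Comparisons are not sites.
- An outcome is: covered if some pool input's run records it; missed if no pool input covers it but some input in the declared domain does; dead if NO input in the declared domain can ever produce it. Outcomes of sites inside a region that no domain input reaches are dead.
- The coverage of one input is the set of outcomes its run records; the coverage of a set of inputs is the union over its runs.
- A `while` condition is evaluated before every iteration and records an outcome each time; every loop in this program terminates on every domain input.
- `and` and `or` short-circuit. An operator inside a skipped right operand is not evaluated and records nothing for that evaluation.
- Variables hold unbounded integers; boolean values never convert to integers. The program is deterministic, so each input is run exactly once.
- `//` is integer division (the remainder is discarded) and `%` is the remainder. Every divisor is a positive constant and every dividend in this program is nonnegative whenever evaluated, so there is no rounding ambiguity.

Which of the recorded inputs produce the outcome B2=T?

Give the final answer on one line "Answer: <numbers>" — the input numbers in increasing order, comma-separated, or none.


input #1 (k=6, v=3): misses B2=T
input #2 (k=12, v=8): misses B2=T
input #3 (k=11, v=3): misses B2=T
input #4 (k=11, v=12): covers B2=T
input #5 (k=11, v=8): misses B2=T
input #6 (k=4, v=7): misses B2=T
input #7 (k=4, v=10): misses B2=T
input #8 (k=7, v=12): covers B2=T
Answer: 4, 8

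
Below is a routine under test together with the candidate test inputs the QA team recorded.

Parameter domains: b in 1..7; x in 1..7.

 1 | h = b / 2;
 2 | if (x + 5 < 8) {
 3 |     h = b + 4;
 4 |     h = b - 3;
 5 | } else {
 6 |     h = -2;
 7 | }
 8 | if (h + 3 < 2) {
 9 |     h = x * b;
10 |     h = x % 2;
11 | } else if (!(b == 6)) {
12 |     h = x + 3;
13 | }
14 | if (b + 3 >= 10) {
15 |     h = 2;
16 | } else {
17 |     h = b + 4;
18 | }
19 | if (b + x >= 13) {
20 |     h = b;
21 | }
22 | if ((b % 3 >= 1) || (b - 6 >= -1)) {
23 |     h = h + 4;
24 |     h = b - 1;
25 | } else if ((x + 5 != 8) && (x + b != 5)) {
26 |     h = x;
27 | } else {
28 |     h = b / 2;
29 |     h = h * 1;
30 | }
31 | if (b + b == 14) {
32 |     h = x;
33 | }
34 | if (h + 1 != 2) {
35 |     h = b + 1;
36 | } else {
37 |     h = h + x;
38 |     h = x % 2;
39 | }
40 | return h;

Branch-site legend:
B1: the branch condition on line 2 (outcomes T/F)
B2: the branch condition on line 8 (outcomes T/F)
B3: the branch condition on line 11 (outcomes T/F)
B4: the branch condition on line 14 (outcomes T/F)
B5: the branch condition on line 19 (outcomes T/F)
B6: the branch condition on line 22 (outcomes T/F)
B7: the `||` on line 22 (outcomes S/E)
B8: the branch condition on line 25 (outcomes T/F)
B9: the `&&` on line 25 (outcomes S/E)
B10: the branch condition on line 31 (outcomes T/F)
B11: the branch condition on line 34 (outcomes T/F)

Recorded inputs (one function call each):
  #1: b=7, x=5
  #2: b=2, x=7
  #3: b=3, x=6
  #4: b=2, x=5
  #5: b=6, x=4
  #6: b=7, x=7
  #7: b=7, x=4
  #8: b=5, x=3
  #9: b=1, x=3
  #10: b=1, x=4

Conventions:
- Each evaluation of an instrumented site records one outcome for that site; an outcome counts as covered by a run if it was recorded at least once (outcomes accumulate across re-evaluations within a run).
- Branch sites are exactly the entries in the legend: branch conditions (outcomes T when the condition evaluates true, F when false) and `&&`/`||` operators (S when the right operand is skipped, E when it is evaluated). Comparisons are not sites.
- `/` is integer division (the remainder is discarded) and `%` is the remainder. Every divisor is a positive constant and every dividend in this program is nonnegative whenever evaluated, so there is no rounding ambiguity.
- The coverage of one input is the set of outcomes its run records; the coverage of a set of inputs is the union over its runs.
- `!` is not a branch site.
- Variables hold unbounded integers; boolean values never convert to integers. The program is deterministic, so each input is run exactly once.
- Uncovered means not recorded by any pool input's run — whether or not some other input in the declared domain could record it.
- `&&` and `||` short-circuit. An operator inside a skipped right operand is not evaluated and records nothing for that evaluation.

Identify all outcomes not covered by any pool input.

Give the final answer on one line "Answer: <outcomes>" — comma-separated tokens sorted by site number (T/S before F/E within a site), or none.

input #1 (b=7, x=5): events B1->F, B2->T, B4->T, B5->F, B7->S, B6->T, B10->T, B11->T; covers B1=F, B2=T, B4=T, B5=F, B6=T, B7=S, B10=T, B11=T
input #2 (b=2, x=7): events B1->F, B2->T, B4->F, B5->F, B7->S, B6->T, B10->F, B11->F; covers B1=F, B2=T, B4=F, B5=F, B6=T, B7=S, B10=F, B11=F
input #3 (b=3, x=6): events B1->F, B2->T, B4->F, B5->F, B7->E, B6->F, B9->E, B8->T, B10->F, B11->T; covers B1=F, B2=T, B4=F, B5=F, B6=F, B7=E, B8=T, B9=E, B10=F, B11=T
input #4 (b=2, x=5): events B1->F, B2->T, B4->F, B5->F, B7->S, B6->T, B10->F, B11->F; covers B1=F, B2=T, B4=F, B5=F, B6=T, B7=S, B10=F, B11=F
input #5 (b=6, x=4): events B1->F, B2->T, B4->F, B5->F, B7->E, B6->T, B10->F, B11->T; covers B1=F, B2=T, B4=F, B5=F, B6=T, B7=E, B10=F, B11=T
input #6 (b=7, x=7): events B1->F, B2->T, B4->T, B5->T, B7->S, B6->T, B10->T, B11->T; covers B1=F, B2=T, B4=T, B5=T, B6=T, B7=S, B10=T, B11=T
input #7 (b=7, x=4): events B1->F, B2->T, B4->T, B5->F, B7->S, B6->T, B10->T, B11->T; covers B1=F, B2=T, B4=T, B5=F, B6=T, B7=S, B10=T, B11=T
input #8 (b=5, x=3): events B1->F, B2->T, B4->F, B5->F, B7->S, B6->T, B10->F, B11->T; covers B1=F, B2=T, B4=F, B5=F, B6=T, B7=S, B10=F, B11=T
input #9 (b=1, x=3): events B1->F, B2->T, B4->F, B5->F, B7->S, B6->T, B10->F, B11->T; covers B1=F, B2=T, B4=F, B5=F, B6=T, B7=S, B10=F, B11=T
input #10 (b=1, x=4): events B1->F, B2->T, B4->F, B5->F, B7->S, B6->T, B10->F, B11->T; covers B1=F, B2=T, B4=F, B5=F, B6=T, B7=S, B10=F, B11=T
union over the pool: B1=F, B2=T, B4=T, B4=F, B5=T, B5=F, B6=T, B6=F, B7=S, B7=E, B8=T, B9=E, B10=T, B10=F, B11=T, B11=F
uncovered (6 of 22): B1=T, B2=F, B3=T, B3=F, B8=F, B9=S

Answer: B1=T, B2=F, B3=T, B3=F, B8=F, B9=S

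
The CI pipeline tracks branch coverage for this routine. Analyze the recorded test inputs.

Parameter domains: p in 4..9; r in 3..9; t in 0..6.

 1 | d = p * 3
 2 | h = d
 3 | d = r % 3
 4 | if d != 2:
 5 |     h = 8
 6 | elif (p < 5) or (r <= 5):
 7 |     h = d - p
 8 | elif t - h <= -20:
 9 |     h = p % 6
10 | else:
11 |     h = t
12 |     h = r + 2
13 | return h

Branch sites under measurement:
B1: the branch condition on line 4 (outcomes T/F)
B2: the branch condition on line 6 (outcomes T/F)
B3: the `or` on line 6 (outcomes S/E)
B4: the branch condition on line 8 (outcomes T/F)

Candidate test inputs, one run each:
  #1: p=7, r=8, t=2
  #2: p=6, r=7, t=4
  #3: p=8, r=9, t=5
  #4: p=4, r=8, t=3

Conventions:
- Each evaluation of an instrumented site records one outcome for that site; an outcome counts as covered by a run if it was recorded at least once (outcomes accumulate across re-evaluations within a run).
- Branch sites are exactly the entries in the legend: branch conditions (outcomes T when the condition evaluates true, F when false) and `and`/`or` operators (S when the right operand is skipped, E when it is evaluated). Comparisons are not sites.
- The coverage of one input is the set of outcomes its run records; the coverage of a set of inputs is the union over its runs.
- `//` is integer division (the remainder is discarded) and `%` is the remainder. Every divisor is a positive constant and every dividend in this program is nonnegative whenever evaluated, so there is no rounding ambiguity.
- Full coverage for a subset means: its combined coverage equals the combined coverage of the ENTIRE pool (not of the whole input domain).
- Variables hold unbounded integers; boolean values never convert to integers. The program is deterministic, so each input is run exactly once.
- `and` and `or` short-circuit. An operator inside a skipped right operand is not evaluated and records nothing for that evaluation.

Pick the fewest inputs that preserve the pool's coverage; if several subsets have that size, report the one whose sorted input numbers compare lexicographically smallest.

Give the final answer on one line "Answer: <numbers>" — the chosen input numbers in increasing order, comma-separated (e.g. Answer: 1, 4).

input #1 (p=7, r=8, t=2): events B1->F, B3->E, B2->F, B4->F; covers B1=F, B2=F, B3=E, B4=F
input #2 (p=6, r=7, t=4): events B1->T; covers B1=T
input #3 (p=8, r=9, t=5): events B1->T; covers B1=T
input #4 (p=4, r=8, t=3): events B1->F, B3->S, B2->T; covers B1=F, B2=T, B3=S
together the pool reaches 7 outcomes: B1=T, B1=F, B2=T, B2=F, B3=S, B3=E, B4=F
no size-1 subset reaches all 7 outcomes (best union: 4/7)
no size-2 subset reaches all 7 outcomes (best union: 6/7)
inputs {1, 2, 4} (size 3) cover everything; no size-3 subset with a lexicographically smaller index list covers all 7

Answer: 1, 2, 4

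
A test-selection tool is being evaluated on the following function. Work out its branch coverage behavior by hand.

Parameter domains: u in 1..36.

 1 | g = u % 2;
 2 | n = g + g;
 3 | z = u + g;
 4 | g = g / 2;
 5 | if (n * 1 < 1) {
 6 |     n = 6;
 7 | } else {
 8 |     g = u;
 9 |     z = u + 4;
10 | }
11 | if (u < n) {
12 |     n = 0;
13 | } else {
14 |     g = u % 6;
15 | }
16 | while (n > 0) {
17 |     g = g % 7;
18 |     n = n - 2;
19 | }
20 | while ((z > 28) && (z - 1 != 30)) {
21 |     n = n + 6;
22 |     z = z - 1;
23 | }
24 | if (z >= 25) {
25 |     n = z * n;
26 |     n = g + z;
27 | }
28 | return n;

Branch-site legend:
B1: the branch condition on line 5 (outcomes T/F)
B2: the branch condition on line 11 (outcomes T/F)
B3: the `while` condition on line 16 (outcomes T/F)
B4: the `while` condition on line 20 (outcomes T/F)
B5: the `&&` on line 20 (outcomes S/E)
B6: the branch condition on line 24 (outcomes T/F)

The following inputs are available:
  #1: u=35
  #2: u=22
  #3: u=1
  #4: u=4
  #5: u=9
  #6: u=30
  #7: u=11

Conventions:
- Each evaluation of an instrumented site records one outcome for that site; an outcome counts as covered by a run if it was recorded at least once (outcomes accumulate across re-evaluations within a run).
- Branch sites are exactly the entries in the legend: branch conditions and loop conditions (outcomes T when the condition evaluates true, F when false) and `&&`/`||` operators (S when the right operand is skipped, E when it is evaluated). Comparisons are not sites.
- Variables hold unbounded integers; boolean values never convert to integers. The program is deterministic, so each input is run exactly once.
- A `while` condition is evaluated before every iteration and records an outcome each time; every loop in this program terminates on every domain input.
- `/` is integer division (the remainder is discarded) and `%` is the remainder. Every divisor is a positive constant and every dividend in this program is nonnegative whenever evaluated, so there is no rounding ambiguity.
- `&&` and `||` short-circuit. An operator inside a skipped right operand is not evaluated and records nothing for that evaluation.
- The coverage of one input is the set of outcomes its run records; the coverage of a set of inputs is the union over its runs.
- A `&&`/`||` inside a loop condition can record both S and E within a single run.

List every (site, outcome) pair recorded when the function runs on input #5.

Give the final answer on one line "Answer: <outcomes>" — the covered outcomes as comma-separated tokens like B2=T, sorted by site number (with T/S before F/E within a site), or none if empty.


Event log for input #5 (u=9):
  B1->F, B2->F, B3->T, B3->F, B5->S, B4->F, B6->F
distinct outcomes covered: B1=F, B2=F, B3=T, B3=F, B4=F, B5=S, B6=F
Answer: B1=F, B2=F, B3=T, B3=F, B4=F, B5=S, B6=F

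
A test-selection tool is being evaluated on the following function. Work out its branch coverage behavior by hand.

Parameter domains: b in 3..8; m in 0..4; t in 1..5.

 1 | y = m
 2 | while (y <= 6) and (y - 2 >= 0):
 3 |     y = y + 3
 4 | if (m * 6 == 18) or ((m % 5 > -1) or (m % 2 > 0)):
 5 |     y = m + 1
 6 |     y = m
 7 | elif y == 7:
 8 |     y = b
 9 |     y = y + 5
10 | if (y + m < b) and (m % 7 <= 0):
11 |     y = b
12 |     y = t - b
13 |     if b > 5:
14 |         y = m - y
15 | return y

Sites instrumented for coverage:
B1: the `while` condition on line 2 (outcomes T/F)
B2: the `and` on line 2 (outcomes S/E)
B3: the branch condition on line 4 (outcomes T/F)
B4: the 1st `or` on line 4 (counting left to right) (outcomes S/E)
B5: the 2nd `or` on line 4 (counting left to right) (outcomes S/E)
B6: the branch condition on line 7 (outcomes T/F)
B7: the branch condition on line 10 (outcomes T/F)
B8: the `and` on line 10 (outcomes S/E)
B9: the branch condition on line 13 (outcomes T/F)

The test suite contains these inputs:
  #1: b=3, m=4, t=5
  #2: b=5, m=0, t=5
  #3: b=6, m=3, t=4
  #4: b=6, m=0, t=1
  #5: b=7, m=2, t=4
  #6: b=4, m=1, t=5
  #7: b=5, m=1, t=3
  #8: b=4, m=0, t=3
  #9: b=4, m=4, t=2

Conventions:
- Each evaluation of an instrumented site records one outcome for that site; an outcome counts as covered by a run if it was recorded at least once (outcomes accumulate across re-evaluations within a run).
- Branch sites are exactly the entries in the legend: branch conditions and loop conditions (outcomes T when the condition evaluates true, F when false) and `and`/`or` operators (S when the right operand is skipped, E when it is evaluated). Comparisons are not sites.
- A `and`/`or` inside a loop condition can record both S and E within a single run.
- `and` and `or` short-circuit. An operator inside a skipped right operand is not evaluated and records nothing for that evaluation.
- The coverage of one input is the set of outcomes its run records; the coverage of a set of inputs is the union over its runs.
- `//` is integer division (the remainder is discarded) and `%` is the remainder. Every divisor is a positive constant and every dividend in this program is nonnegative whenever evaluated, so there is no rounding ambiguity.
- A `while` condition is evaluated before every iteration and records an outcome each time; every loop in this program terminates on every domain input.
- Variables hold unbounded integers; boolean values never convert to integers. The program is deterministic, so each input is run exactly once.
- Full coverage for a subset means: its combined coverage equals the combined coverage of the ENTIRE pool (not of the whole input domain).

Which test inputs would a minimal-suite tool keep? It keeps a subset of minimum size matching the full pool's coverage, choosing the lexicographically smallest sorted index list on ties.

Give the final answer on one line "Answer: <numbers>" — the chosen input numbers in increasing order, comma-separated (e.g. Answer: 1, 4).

run #1 (b=3, m=4, t=5) runs B2->E, B1->T, B2->S, B1->F, B4->E, B5->S, B3->T, B8->S, B7->F; records B1=T, B1=F, B2=S, B2=E, B3=T, B4=E, B5=S, B7=F, B8=S
run #2 (b=5, m=0, t=5) runs B2->E, B1->F, B4->E, B5->S, B3->T, B8->E, B7->T, B9->F; records B1=F, B2=E, B3=T, B4=E, B5=S, B7=T, B8=E, B9=F
run #3 (b=6, m=3, t=4) runs B2->E, B1->T, B2->E, B1->T, B2->S, B1->F, B4->S, B3->T, B8->S, B7->F; records B1=T, B1=F, B2=S, B2=E, B3=T, B4=S, B7=F, B8=S
run #4 (b=6, m=0, t=1) runs B2->E, B1->F, B4->E, B5->S, B3->T, B8->E, B7->T, B9->T; records B1=F, B2=E, B3=T, B4=E, B5=S, B7=T, B8=E, B9=T
run #5 (b=7, m=2, t=4) runs B2->E, B1->T, B2->E, B1->T, B2->S, B1->F, B4->E, B5->S, B3->T, B8->E, B7->F; records B1=T, B1=F, B2=S, B2=E, B3=T, B4=E, B5=S, B7=F, B8=E
run #6 (b=4, m=1, t=5) runs B2->E, B1->F, B4->E, B5->S, B3->T, B8->E, B7->F; records B1=F, B2=E, B3=T, B4=E, B5=S, B7=F, B8=E
run #7 (b=5, m=1, t=3) runs B2->E, B1->F, B4->E, B5->S, B3->T, B8->E, B7->F; records B1=F, B2=E, B3=T, B4=E, B5=S, B7=F, B8=E
run #8 (b=4, m=0, t=3) runs B2->E, B1->F, B4->E, B5->S, B3->T, B8->E, B7->T, B9->F; records B1=F, B2=E, B3=T, B4=E, B5=S, B7=T, B8=E, B9=F
run #9 (b=4, m=4, t=2) runs B2->E, B1->T, B2->S, B1->F, B4->E, B5->S, B3->T, B8->S, B7->F; records B1=T, B1=F, B2=S, B2=E, B3=T, B4=E, B5=S, B7=F, B8=S
pool-wide coverage (14 outcomes): B1=T, B1=F, B2=S, B2=E, B3=T, B4=S, B4=E, B5=S, B7=T, B7=F, B8=S, B8=E, B9=T, B9=F
size 1 is not enough: best union over all size-1 subsets is 9/14
size 2 is not enough: best union over all size-2 subsets is 13/14
size 3: inputs {2, 3, 4} cover all 14 outcomes, and no lexicographically smaller subset of this size does

Answer: 2, 3, 4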